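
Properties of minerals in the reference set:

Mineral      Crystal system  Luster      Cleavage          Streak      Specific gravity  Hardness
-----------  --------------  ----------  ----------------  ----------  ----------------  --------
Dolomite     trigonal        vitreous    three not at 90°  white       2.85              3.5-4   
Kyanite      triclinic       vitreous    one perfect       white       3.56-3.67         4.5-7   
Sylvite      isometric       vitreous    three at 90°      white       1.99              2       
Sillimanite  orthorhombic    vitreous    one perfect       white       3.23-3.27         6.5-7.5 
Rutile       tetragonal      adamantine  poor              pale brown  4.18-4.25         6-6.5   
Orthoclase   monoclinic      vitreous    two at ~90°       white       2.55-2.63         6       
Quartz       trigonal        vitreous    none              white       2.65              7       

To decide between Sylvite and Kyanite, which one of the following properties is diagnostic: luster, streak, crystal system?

Luster: both vitreous — identical.
Streak: both white — identical.
Crystal system: Sylvite isometric, Kyanite triclinic — different.
Only crystal system differs between Sylvite and Kyanite among the listed tests.

crystal system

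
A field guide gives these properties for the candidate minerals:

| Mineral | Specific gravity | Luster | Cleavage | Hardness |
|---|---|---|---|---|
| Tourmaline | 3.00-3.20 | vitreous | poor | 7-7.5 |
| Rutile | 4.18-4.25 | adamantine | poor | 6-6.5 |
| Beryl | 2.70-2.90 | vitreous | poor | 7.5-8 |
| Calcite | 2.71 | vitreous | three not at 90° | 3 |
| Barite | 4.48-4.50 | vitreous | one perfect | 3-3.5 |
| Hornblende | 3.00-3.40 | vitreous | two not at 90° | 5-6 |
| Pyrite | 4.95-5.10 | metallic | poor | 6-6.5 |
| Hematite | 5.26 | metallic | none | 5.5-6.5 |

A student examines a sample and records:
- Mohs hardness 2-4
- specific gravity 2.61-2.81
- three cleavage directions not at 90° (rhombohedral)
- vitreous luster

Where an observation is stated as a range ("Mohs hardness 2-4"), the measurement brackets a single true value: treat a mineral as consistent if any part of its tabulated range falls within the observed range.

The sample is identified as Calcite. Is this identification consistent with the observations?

Mohs hardness 2-4 — matches Calcite (hardness 3).
Specific gravity 2.61-2.81 — matches Calcite (SG 2.71).
Three cleavage directions not at 90° (rhombohedral) — matches Calcite (cleavage three not at 90°).
Vitreous luster — matches Calcite (vitreous luster).
All observations are consistent with the tabulated values for Calcite.

Yes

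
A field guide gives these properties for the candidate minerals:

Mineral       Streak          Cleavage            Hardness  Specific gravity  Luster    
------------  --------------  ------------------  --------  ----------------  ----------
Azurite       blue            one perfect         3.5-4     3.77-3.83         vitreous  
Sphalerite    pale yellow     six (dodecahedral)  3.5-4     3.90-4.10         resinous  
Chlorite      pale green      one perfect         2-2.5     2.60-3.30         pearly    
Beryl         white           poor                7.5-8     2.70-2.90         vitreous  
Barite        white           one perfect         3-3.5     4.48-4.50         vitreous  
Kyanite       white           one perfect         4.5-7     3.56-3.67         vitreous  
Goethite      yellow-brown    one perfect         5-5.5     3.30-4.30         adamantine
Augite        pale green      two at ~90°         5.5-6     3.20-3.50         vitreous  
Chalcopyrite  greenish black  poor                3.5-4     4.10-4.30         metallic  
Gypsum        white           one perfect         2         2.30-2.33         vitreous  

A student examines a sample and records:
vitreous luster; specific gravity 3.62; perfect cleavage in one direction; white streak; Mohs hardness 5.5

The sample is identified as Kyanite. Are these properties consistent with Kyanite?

Consistent

Vitreous luster — is consistent with Kyanite (vitreous luster).
Specific gravity 3.62 — is consistent with Kyanite (SG 3.56-3.67).
Perfect cleavage in one direction — is consistent with Kyanite (cleavage one perfect).
White streak — is consistent with Kyanite (white streak).
Mohs hardness 5.5 — is consistent with Kyanite (hardness 4.5-7).
All observations are consistent with the tabulated values for Kyanite.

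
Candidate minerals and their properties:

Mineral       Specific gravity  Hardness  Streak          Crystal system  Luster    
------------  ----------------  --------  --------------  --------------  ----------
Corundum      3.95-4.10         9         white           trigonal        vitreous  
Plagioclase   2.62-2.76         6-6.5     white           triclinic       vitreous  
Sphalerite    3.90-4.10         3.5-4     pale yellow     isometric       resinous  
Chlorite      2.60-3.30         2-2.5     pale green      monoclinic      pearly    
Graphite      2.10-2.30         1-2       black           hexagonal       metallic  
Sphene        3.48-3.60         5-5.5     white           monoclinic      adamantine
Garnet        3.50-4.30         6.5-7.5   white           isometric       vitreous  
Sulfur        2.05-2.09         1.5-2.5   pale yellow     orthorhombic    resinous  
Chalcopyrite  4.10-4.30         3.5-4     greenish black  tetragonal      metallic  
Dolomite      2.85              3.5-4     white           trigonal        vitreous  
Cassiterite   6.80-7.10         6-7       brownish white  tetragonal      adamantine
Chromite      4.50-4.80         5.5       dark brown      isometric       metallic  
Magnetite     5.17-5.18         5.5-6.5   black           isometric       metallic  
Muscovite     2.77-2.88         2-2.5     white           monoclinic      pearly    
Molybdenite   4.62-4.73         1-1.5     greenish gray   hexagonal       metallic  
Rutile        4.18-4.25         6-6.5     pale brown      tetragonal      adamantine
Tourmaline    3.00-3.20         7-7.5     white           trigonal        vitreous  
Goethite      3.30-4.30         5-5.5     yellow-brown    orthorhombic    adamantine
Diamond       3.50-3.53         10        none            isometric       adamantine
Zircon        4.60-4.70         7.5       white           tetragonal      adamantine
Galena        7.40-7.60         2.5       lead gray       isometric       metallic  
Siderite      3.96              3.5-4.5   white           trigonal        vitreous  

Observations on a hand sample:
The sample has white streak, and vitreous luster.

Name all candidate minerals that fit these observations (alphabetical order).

White streak — Corundum, Plagioclase, Sphene, Garnet, Dolomite, Muscovite, Tourmaline, Zircon, Siderite remain.
Vitreous luster eliminates Sphene, Muscovite, Zircon.
The minerals that satisfy all observations are Corundum, Dolomite, Garnet, Plagioclase, Siderite, Tourmaline.

Corundum, Dolomite, Garnet, Plagioclase, Siderite, Tourmaline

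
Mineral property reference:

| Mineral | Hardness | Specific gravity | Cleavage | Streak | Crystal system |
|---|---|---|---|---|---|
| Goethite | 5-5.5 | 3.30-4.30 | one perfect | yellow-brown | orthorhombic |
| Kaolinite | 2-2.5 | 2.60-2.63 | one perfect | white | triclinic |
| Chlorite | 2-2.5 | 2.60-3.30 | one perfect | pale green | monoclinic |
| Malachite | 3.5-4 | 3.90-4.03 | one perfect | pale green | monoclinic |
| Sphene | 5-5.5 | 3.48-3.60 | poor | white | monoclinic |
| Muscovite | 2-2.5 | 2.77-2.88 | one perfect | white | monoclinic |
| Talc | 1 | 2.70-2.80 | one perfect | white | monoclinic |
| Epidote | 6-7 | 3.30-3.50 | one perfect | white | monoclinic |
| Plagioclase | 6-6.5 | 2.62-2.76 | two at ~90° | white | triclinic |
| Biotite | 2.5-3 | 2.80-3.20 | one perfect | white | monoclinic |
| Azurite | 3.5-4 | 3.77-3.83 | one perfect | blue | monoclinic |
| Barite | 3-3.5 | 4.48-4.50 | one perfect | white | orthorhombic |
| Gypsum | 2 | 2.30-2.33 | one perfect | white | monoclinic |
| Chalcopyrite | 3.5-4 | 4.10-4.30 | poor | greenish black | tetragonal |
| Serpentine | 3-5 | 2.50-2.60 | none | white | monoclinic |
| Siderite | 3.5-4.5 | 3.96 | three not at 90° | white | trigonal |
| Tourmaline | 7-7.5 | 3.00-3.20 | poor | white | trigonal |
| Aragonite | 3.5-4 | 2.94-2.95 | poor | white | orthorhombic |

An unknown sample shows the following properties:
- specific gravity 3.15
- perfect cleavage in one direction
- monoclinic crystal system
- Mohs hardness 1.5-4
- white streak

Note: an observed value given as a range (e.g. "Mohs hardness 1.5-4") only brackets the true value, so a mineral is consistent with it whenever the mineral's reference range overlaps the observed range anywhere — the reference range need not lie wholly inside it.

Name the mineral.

Biotite

Specific gravity 3.15 — leaves Chlorite, Biotite, Tourmaline.
Perfect cleavage in one direction rules out Tourmaline.
Monoclinic crystal system — no further eliminations.
Mohs hardness 1.5-4 — no further eliminations.
White streak rules out Chlorite.
The only mineral consistent with every observation is Biotite.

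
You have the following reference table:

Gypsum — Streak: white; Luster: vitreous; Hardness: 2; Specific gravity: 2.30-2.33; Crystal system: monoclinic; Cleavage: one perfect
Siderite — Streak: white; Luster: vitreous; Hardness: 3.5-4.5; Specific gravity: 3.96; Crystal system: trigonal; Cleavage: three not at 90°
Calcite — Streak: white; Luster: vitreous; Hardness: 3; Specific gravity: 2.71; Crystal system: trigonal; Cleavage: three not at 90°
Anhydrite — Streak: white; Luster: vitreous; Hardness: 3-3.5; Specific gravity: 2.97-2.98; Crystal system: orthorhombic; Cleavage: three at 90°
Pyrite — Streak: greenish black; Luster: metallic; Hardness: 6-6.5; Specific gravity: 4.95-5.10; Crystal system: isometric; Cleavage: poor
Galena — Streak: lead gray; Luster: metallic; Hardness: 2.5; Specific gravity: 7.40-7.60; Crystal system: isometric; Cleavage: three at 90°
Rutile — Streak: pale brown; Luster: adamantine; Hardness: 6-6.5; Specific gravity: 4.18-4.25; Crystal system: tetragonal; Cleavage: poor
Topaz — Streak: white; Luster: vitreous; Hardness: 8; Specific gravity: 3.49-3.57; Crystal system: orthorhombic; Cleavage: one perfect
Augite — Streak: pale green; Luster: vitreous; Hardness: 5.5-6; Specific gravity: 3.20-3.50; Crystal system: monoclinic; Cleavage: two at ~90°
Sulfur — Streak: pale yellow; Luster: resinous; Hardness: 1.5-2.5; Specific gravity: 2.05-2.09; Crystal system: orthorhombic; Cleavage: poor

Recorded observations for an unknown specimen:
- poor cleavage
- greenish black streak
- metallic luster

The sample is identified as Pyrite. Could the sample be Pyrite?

Consistent

Poor cleavage — agrees with Pyrite (cleavage poor).
Greenish black streak — agrees with Pyrite (greenish black streak).
Metallic luster — agrees with Pyrite (metallic luster).
Nothing contradicts Pyrite.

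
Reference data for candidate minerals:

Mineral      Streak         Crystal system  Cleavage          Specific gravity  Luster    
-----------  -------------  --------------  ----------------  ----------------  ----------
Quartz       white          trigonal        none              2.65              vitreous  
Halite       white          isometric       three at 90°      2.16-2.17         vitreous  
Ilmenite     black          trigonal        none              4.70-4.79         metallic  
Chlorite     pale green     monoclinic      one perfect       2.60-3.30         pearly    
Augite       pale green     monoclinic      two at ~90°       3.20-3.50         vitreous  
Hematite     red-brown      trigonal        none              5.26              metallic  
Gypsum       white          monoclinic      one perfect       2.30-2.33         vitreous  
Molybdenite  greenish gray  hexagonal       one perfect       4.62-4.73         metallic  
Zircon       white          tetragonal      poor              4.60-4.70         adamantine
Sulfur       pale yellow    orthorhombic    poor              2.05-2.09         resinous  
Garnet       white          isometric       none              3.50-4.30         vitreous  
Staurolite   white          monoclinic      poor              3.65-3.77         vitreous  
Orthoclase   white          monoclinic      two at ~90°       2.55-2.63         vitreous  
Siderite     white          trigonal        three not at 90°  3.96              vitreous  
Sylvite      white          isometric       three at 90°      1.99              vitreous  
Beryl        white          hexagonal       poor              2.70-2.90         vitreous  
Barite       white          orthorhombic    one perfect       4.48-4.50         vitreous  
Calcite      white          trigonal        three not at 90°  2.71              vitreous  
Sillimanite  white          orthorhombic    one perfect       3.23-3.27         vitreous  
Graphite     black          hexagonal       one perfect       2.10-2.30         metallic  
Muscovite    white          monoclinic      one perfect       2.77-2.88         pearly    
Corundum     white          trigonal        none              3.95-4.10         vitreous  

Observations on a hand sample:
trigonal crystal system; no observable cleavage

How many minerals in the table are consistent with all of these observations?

Trigonal crystal system: leaves Quartz, Ilmenite, Hematite, Siderite, Calcite, Corundum.
No observable cleavage excludes Siderite, Calcite.
Consistent with every observation: Corundum, Hematite, Ilmenite, Quartz.
That is 4 minerals.

4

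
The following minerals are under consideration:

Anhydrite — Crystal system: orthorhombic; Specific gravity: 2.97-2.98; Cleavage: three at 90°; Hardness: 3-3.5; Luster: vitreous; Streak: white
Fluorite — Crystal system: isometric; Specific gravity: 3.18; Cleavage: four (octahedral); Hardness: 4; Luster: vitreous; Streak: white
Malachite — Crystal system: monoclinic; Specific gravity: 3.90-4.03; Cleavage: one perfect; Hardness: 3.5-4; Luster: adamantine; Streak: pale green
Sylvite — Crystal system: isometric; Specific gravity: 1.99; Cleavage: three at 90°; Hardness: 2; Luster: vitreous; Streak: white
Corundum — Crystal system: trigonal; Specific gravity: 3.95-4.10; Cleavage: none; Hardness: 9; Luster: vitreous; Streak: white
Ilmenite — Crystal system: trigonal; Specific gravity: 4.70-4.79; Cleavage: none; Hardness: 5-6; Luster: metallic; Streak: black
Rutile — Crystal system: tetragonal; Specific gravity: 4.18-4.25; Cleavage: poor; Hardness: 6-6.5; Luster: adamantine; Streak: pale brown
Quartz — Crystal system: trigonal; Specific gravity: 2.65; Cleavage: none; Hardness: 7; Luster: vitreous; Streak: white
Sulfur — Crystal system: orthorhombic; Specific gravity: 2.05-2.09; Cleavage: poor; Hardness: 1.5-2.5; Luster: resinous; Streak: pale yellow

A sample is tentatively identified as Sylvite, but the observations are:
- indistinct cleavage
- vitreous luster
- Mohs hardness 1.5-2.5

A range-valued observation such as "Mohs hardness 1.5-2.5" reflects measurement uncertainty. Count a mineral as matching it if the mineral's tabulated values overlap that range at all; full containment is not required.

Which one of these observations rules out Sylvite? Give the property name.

Indistinct cleavage: Sylvite has cleavage three at 90° — inconsistent.
Vitreous luster: Sylvite has vitreous luster — consistent.
Mohs hardness 1.5-2.5: Sylvite has hardness 2 — consistent.
Only the cleavage is inconsistent.

cleavage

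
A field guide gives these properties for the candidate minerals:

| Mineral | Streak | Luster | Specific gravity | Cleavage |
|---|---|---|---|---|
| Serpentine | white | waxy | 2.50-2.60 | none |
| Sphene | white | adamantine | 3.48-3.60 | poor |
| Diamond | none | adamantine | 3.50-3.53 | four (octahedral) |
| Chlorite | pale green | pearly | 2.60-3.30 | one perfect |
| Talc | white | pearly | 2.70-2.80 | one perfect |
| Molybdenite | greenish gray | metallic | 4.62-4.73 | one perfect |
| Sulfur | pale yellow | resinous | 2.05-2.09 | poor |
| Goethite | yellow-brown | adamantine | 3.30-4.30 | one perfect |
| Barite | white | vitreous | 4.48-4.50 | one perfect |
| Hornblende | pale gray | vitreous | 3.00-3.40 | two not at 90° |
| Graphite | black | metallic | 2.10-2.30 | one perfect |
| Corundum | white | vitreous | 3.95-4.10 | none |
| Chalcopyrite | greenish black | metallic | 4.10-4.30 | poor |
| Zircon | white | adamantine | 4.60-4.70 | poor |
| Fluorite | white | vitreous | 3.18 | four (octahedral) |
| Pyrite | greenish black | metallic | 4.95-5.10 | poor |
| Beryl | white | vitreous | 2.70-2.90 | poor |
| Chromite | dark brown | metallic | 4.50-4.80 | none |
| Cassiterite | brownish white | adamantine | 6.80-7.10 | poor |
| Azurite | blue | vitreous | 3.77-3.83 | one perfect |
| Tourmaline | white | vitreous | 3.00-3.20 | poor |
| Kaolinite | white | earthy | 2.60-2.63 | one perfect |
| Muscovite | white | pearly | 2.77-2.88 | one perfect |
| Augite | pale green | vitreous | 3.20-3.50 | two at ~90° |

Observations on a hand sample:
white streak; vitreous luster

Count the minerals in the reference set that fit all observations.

White streak: only Serpentine, Sphene, Talc, Barite, Corundum, Zircon, Fluorite, Beryl, Tourmaline, Kaolinite, Muscovite remain.
Vitreous luster: leaves Barite, Corundum, Fluorite, Beryl, Tourmaline.
The minerals that satisfy all observations are Barite, Beryl, Corundum, Fluorite, Tourmaline.
That is 5 minerals.

5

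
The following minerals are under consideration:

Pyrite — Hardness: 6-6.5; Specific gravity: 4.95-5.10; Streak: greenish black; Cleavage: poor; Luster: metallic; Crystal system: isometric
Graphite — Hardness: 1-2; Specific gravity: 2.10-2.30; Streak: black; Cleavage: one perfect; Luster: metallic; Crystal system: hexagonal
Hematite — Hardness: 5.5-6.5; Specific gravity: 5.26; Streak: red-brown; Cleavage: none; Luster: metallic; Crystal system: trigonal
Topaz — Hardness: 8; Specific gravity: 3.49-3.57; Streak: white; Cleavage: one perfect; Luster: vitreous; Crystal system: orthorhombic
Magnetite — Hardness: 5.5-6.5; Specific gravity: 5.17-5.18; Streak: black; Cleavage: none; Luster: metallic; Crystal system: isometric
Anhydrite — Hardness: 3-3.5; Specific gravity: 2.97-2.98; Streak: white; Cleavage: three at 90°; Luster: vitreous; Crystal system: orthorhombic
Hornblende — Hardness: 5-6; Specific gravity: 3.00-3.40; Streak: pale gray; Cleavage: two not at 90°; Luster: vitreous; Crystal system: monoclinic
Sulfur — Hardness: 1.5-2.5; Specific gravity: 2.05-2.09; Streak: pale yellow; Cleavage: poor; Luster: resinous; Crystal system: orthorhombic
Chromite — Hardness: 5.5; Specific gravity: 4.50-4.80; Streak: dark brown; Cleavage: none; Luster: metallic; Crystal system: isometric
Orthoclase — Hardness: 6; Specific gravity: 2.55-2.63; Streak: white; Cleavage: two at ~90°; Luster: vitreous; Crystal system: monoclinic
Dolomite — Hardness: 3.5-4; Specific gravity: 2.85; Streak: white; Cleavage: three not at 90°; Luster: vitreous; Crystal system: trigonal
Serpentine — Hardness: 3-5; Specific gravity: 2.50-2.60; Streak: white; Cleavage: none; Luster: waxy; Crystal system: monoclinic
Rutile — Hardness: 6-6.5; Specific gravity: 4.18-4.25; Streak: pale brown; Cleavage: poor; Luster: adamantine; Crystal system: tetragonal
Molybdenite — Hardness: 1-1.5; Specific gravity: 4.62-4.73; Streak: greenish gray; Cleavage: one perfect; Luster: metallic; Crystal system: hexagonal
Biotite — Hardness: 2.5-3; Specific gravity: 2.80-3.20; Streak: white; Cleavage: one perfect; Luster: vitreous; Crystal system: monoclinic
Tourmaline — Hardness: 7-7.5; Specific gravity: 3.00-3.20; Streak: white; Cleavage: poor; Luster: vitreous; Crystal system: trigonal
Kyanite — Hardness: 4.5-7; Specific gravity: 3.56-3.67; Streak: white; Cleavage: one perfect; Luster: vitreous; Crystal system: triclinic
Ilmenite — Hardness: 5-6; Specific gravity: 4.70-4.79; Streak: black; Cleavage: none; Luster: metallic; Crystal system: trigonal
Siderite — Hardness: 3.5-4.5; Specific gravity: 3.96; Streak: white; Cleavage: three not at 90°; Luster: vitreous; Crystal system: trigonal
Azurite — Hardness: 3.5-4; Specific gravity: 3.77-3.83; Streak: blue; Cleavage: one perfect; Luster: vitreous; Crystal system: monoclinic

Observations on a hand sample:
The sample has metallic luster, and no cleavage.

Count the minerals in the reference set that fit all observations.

4

Metallic luster — Pyrite, Graphite, Hematite, Magnetite, Chromite, Molybdenite, Ilmenite remain.
No cleavage rules out Pyrite, Graphite, Molybdenite.
The minerals that satisfy all observations are Chromite, Hematite, Ilmenite, Magnetite.
That is 4 minerals.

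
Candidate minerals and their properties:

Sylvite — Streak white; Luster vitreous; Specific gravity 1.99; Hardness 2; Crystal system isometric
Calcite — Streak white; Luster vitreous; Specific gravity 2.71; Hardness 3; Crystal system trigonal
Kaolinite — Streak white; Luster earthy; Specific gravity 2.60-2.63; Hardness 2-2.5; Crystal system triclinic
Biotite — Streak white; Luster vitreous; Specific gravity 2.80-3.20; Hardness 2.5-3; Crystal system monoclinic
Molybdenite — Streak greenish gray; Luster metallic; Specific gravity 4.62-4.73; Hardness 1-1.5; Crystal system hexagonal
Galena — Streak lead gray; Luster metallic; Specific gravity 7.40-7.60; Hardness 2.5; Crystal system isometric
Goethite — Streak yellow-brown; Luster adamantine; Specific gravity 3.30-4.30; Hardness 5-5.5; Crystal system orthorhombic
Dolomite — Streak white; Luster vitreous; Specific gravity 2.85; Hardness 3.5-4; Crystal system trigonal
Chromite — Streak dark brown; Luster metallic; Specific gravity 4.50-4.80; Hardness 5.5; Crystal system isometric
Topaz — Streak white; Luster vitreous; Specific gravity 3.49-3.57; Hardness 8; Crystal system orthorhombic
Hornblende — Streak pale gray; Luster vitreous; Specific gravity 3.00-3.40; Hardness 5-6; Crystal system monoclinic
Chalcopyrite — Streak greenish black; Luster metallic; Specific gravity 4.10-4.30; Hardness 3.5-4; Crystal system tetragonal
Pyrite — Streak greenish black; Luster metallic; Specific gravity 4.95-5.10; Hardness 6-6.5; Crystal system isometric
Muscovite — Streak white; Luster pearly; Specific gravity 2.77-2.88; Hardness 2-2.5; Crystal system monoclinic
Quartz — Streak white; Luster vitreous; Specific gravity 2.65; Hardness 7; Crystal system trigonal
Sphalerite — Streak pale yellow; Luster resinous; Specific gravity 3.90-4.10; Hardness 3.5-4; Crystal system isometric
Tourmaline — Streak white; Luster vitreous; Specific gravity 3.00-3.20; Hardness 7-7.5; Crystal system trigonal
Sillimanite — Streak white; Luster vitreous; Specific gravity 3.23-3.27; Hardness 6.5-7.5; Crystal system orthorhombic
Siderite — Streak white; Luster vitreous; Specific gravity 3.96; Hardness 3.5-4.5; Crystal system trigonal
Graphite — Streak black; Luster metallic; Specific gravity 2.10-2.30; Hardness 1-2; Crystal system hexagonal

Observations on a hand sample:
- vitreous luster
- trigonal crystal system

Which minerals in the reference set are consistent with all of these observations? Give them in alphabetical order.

Calcite, Dolomite, Quartz, Siderite, Tourmaline

Vitreous luster: leaves Sylvite, Calcite, Biotite, Dolomite, Topaz, Hornblende, Quartz, Tourmaline, Sillimanite, Siderite.
Trigonal crystal system excludes Sylvite, Biotite, Topaz, Hornblende, Sillimanite.
Remaining candidates: Calcite, Dolomite, Quartz, Siderite, Tourmaline.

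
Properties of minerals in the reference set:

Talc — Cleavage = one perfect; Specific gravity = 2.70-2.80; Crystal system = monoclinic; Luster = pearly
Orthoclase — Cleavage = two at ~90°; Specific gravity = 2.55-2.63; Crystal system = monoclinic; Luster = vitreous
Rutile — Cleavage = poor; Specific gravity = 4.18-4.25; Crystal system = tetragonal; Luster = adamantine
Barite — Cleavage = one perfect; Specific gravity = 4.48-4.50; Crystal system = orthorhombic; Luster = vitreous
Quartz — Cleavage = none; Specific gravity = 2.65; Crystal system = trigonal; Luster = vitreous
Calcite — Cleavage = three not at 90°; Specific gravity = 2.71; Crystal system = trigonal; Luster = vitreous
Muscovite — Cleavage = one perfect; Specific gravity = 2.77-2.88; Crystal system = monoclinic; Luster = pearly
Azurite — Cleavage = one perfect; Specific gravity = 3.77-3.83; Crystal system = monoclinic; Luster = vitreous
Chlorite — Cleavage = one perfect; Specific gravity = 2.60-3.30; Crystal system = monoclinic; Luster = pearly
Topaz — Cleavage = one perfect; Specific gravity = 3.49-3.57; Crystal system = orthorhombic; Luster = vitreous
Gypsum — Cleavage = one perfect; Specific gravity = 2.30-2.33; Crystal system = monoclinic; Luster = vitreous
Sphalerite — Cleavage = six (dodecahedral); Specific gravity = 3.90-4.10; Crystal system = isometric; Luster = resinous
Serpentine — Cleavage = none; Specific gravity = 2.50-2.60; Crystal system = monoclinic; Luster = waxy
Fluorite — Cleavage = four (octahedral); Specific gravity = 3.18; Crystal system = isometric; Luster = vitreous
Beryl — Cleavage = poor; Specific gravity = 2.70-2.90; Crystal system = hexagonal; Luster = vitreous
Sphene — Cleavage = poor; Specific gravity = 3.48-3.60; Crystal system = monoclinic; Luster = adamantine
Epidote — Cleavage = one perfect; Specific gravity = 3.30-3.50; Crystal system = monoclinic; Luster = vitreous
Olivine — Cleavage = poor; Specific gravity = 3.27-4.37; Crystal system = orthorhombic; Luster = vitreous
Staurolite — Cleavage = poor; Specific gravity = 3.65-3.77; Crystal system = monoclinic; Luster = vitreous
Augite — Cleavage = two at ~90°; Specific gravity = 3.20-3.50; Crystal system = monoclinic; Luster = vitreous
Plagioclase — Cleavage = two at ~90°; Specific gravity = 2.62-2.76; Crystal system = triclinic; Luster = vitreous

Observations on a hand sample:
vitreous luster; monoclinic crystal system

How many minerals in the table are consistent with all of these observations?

6

Vitreous luster: only Orthoclase, Barite, Quartz, Calcite, Azurite, Topaz, Gypsum, Fluorite, Beryl, Epidote, Olivine, Staurolite, Augite, Plagioclase remain.
Monoclinic crystal system: Orthoclase, Azurite, Gypsum, Epidote, Staurolite, Augite remain.
The minerals that satisfy all observations are Augite, Azurite, Epidote, Gypsum, Orthoclase, Staurolite.
That is 6 minerals.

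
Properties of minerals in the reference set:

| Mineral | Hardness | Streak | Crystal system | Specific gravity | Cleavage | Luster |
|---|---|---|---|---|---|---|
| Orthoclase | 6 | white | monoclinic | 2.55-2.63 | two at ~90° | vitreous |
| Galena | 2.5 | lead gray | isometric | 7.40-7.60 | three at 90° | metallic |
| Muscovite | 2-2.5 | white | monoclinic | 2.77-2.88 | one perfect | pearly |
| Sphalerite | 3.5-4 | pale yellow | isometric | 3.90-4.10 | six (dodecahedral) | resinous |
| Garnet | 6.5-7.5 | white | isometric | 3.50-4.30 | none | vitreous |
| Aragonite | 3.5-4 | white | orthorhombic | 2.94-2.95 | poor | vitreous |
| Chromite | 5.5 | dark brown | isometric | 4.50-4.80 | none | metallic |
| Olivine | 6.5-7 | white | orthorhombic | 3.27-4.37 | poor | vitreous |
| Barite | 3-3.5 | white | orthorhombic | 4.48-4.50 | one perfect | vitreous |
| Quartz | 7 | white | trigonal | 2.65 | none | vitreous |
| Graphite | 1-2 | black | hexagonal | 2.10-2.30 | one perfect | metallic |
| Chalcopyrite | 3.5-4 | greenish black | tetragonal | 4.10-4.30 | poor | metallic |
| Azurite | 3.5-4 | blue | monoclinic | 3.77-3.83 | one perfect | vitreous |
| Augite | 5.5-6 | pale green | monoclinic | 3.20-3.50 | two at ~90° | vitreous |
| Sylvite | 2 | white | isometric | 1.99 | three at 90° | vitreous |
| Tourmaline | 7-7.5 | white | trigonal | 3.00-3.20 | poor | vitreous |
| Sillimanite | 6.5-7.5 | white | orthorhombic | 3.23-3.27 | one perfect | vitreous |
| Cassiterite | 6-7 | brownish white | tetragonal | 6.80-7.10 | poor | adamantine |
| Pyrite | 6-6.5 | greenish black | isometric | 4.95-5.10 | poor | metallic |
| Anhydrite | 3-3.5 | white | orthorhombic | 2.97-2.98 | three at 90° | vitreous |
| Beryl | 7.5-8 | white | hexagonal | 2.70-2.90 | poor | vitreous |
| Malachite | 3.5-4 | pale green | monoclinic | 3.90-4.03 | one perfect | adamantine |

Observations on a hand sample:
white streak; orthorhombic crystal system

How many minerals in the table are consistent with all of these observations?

White streak: leaves Orthoclase, Muscovite, Garnet, Aragonite, Olivine, Barite, Quartz, Sylvite, Tourmaline, Sillimanite, Anhydrite, Beryl.
Orthorhombic crystal system: narrows the field to Aragonite, Olivine, Barite, Sillimanite, Anhydrite.
Remaining candidates: Anhydrite, Aragonite, Barite, Olivine, Sillimanite.
That is 5 minerals.

5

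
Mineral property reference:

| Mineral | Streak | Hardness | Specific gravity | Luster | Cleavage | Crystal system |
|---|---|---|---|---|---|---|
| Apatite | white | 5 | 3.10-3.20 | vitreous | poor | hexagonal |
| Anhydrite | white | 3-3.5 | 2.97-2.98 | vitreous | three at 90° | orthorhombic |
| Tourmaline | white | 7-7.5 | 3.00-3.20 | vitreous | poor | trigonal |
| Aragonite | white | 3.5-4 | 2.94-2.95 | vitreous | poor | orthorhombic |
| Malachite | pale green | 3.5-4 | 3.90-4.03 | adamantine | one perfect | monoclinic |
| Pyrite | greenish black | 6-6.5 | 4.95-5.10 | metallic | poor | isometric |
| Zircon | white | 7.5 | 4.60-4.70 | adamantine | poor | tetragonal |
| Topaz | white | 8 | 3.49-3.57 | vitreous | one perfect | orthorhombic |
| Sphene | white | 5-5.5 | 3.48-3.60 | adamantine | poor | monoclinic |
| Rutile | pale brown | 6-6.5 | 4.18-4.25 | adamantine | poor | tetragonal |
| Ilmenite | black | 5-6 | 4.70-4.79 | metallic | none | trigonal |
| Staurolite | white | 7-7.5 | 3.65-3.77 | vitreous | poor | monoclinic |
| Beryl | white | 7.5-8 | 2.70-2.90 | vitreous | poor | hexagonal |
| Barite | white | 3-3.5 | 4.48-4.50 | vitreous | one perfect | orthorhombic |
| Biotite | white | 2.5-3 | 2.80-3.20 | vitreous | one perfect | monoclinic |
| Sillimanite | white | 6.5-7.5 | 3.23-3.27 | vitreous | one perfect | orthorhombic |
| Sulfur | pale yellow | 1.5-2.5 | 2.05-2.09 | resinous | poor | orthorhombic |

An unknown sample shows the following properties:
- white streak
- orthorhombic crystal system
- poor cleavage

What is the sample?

Aragonite

White streak excludes Malachite, Pyrite, Rutile, Ilmenite, Sulfur.
Orthorhombic crystal system — leaves Anhydrite, Aragonite, Topaz, Barite, Sillimanite.
Poor cleavage — leaves Aragonite.
The only mineral consistent with every observation is Aragonite.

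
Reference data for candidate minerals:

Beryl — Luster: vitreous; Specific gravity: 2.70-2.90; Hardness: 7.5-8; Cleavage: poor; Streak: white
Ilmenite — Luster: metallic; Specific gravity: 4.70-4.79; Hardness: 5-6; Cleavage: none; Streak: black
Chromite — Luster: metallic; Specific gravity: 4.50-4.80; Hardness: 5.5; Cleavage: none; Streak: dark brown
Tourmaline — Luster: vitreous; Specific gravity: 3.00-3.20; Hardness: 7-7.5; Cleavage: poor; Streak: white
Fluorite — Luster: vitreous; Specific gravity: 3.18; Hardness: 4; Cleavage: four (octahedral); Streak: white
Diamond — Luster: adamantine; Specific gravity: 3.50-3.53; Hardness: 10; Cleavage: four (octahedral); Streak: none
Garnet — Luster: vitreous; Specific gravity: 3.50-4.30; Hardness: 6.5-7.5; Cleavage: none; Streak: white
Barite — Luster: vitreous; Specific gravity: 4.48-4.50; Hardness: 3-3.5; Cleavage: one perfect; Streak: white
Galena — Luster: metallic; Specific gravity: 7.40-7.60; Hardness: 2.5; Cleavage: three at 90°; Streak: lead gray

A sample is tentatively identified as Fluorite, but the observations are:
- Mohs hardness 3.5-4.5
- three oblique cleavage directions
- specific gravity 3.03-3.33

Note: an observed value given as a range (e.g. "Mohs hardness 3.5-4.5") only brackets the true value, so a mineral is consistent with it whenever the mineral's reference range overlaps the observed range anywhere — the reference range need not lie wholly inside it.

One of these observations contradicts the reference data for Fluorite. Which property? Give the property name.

Mohs hardness 3.5-4.5: Fluorite has hardness 4 — matches.
Three oblique cleavage directions: Fluorite has cleavage four (octahedral) — does not match.
Specific gravity 3.03-3.33: Fluorite has SG 3.18 — matches.
Everything matches except the cleavage.

cleavage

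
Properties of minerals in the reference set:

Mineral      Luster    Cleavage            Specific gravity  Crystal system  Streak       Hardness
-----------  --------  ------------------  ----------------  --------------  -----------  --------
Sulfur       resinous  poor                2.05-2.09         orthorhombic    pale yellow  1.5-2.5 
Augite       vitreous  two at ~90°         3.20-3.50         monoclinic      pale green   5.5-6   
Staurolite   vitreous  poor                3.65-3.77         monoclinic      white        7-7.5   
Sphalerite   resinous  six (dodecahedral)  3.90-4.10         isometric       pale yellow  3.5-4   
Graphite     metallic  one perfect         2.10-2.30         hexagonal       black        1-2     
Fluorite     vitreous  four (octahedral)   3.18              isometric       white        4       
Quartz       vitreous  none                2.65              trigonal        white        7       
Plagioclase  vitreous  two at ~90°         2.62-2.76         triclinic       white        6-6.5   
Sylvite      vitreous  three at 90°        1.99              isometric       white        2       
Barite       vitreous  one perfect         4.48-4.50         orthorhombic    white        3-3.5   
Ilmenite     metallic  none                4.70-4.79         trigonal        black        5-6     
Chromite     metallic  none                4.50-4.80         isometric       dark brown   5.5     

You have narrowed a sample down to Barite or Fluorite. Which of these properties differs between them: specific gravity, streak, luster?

specific gravity

Specific gravity: Barite 4.48-4.50, Fluorite 3.18 — different.
Streak: both white — shared.
Luster: both vitreous — shared.
Specific gravity is the diagnostic property here.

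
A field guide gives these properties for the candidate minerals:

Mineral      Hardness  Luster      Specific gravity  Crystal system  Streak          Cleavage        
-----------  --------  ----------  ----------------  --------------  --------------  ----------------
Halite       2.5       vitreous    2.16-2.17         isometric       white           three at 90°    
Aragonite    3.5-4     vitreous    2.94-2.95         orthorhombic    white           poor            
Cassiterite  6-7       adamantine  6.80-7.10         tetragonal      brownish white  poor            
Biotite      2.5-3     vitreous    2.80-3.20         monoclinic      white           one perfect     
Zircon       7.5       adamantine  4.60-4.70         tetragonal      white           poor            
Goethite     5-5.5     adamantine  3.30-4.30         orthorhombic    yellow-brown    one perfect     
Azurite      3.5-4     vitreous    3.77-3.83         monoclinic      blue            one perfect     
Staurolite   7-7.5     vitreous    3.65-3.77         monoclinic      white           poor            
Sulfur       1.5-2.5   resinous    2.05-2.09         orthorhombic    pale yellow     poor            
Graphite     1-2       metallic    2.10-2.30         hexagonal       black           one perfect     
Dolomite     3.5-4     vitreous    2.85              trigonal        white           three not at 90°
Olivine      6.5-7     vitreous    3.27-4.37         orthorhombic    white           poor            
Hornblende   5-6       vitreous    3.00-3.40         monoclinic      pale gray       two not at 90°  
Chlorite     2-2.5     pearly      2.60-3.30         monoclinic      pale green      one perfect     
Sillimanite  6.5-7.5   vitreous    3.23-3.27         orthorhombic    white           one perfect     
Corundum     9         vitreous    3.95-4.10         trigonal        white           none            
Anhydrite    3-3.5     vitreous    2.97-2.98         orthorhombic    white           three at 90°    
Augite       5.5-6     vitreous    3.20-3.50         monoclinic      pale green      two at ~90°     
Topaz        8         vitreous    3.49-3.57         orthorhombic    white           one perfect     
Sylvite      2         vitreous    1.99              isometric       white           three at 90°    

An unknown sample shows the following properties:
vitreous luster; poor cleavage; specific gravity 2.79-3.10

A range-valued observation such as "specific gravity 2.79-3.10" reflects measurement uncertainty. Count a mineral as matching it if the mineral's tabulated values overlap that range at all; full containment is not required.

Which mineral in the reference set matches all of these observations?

Aragonite

Vitreous luster eliminates Cassiterite, Zircon, Goethite, Sulfur, Graphite, Chlorite.
Poor cleavage — leaves Aragonite, Staurolite, Olivine.
Specific gravity 2.79-3.10 — leaves Aragonite.
Aragonite is the sole remaining match.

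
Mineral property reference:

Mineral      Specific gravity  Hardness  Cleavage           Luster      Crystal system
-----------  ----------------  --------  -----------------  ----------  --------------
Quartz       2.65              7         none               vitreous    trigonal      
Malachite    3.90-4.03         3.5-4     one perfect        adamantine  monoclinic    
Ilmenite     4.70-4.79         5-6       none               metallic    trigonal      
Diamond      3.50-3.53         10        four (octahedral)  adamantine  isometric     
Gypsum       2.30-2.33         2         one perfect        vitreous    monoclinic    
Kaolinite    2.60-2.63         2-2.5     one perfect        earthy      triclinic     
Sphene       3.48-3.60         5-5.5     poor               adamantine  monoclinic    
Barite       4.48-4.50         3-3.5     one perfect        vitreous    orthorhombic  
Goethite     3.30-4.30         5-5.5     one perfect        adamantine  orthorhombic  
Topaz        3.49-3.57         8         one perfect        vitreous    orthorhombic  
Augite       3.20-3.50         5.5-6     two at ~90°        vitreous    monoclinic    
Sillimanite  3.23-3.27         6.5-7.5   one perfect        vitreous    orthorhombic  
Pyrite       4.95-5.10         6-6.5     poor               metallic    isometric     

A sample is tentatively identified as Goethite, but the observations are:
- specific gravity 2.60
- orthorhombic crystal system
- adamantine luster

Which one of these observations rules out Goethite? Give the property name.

Specific gravity 2.60: Goethite has SG 3.30-4.30 — inconsistent.
Orthorhombic crystal system: Goethite has orthorhombic system — agrees.
Adamantine luster: Goethite has adamantine luster — agrees.
The specific gravity is the one property that does not fit.

specific gravity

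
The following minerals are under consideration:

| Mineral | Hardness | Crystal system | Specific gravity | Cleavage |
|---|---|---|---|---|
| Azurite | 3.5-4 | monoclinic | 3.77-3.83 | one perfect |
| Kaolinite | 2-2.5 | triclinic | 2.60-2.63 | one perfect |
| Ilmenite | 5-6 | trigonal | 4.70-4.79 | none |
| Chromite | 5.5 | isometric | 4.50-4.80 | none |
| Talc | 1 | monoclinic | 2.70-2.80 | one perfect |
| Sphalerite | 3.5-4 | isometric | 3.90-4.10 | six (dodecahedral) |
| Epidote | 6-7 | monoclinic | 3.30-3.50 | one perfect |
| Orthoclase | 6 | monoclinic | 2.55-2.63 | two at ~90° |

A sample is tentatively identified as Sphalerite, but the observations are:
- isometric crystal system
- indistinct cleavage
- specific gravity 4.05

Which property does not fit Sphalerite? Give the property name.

Isometric crystal system: Sphalerite has isometric system — matches.
Indistinct cleavage: Sphalerite has cleavage six (dodecahedral) — outside the reference range.
Specific gravity 4.05: Sphalerite has SG 3.90-4.10 — matches.
Only the cleavage is inconsistent.

cleavage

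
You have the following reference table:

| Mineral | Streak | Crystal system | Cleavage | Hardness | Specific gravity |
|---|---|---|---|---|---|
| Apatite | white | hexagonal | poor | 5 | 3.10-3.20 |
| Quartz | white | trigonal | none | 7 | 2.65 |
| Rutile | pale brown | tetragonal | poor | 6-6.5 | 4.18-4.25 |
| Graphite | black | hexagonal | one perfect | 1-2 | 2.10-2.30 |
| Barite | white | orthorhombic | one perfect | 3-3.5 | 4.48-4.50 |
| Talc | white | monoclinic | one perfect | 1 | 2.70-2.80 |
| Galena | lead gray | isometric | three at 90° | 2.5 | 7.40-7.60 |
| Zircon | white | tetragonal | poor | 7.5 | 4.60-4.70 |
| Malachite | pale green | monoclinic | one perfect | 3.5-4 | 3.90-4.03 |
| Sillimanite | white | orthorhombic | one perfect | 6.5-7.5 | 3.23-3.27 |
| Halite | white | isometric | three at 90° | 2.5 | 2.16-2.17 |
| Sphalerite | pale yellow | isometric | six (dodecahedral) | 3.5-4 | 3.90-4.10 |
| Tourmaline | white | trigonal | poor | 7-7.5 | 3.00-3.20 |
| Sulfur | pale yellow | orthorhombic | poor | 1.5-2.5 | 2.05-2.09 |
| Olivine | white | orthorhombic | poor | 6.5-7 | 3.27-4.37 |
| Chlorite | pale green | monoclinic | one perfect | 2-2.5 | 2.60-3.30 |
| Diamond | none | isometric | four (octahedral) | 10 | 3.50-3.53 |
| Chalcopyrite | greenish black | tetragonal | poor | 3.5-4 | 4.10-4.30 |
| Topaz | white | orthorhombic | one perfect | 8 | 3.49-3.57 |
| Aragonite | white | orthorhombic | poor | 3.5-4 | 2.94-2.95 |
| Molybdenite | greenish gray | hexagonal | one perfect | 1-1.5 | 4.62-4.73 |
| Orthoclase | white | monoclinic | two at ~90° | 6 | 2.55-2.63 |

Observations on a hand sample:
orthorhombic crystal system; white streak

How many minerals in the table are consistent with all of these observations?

Orthorhombic crystal system: Barite, Sillimanite, Sulfur, Olivine, Topaz, Aragonite remain.
White streak excludes Sulfur.
Consistent with every observation: Aragonite, Barite, Olivine, Sillimanite, Topaz.
That is 5 minerals.

5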